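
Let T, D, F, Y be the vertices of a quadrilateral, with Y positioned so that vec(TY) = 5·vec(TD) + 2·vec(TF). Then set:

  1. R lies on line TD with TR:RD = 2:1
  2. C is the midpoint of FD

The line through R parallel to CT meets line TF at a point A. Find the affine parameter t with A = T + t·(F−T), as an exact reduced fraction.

t = -2/3

Work in coordinates with T = (0, 0), D = (1, 0), F = (0, 1), Y = (5, 2).
1. R lies on line TD with TR:RD = 2:1 ⇒ R = (2/3, 0)
2. C is the midpoint of FD ⇒ C = (1/2, 1/2)
through R parallel to CT: direction (-1/2, -1/2); meets TF at A = (0, -2/3)
A = T + t·(F−T) with t = -2/3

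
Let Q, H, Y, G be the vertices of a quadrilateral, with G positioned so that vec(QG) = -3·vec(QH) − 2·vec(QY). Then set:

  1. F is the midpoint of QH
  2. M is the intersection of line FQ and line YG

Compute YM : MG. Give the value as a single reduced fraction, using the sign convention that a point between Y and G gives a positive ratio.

YM:MG = 1/2

Set Q = (0, 0), H = (1, 0), Y = (0, 1), G = (-3, -2); any affine frame gives the same invariant.
1. F is the midpoint of QH ⇒ F = (1/2, 0)
2. M is the intersection of line FQ and line YG ⇒ M = (-1, 0)
M = Y + t·(G−Y) with t = 1/3, so YM:MG = t:(1−t) = 1/3:2/3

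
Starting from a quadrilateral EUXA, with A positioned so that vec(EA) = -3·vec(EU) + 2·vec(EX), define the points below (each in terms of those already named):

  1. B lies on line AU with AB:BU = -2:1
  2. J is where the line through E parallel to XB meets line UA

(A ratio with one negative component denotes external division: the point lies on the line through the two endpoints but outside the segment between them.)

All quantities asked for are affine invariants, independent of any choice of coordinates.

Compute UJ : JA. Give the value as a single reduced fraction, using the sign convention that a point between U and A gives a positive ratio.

UJ:JA = -3

Assign E = (0, 0), U = (1, 0), X = (0, 1), A = (-3, 2) — the answer is frame-independent, so this choice is without loss of generality.
1. B lies on line AU with AB:BU = -2:1 ⇒ B = (5, -2)
2. J is where the line through E parallel to XB meets line UA ⇒ J = (-5, 3)
J = U + t·(A−U) with t = 3/2, so UJ:JA = t:(1−t) = 3/2:-1/2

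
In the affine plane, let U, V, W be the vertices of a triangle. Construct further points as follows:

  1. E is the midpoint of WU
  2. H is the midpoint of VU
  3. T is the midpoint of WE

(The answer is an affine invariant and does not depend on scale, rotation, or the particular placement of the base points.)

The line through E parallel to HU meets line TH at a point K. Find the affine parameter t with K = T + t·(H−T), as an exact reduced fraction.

t = 1/3

Set U = (0, 0), V = (1, 0), W = (0, 1); any affine frame gives the same invariant.
1. E is the midpoint of WU ⇒ E = (0, 1/2)
2. H is the midpoint of VU ⇒ H = (1/2, 0)
3. T is the midpoint of WE ⇒ T = (0, 3/4)
through E parallel to HU: direction (-1/2, 0); meets TH at K = (1/6, 1/2)
K = T + t·(H−T) with t = 1/3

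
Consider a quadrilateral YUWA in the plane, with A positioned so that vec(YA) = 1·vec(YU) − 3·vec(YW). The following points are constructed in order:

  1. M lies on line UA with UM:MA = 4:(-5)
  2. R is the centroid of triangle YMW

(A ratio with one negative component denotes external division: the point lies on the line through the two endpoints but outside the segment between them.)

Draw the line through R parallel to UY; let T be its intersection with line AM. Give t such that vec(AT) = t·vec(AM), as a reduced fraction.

t = 22/45

Set Y = (0, 0), U = (1, 0), W = (0, 1), A = (1, -3); any affine frame gives the same invariant.
1. M lies on line UA with UM:MA = 4:(-5) ⇒ M = (1, 12)
2. R is the centroid of triangle YMW ⇒ R = (1/3, 13/3)
through R parallel to UY: direction (-1, 0); meets AM at T = (1, 13/3)
T = A + t·(M−A) with t = 22/45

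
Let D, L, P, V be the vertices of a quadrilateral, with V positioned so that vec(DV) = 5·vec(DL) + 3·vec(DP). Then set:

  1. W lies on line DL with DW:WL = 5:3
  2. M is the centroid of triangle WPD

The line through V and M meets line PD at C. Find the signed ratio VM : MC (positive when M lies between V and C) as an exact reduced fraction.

Work in coordinates with D = (0, 0), L = (1, 0), P = (0, 1), V = (5, 3).
1. W lies on line DL with DW:WL = 5:3 ⇒ W = (5/8, 0)
2. M is the centroid of triangle WPD ⇒ M = (5/24, 1/3)
line VM meets PD at C = (0, 5/23)
M = V + t·(C−V) with t = 23/24, so VM:MC = 23/24:1/24

VM:MC = 23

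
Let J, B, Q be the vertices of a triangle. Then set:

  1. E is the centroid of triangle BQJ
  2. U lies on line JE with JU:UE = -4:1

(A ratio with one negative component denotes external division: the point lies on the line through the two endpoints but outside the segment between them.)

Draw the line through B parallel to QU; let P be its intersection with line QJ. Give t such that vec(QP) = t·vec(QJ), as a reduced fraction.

t = -1/4

Work in coordinates with J = (0, 0), B = (1, 0), Q = (0, 1).
1. E is the centroid of triangle BQJ ⇒ E = (1/3, 1/3)
2. U lies on line JE with JU:UE = -4:1 ⇒ U = (4/9, 4/9)
through B parallel to QU: direction (4/9, -5/9); meets QJ at P = (0, 5/4)
P = Q + t·(J−Q) with t = -1/4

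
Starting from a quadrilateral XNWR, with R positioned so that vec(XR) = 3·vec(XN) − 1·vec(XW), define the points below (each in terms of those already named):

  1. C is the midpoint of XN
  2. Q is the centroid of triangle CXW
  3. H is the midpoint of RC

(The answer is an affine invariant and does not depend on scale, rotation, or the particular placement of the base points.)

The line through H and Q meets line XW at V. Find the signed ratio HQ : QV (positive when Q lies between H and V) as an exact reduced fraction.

HQ:QV = 19/2

Choose coordinates X = (0, 0), N = (1, 0), W = (0, 1), R = (3, -1).
1. C is the midpoint of XN ⇒ C = (1/2, 0)
2. Q is the centroid of triangle CXW ⇒ Q = (1/6, 1/3)
3. H is the midpoint of RC ⇒ H = (7/4, -1/2)
line HQ meets XW at V = (0, 8/19)
Q = H + t·(V−H) with t = 19/21, so HQ:QV = 19/21:2/21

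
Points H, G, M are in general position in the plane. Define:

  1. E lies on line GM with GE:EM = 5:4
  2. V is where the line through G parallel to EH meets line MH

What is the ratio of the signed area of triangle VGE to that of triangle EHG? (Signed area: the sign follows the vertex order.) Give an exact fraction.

[VGE]:[EHG] = 9/4

Assign H = (0, 0), G = (1, 0), M = (0, 1) — the answer is frame-independent, so this choice is without loss of generality.
1. E lies on line GM with GE:EM = 5:4 ⇒ E = (4/9, 5/9)
2. V is where the line through G parallel to EH meets line MH ⇒ V = (0, -5/4)
2·[VGE] = 5/4, 2·[EHG] = 5/9
[VGE]:[EHG] = 5/4:5/9 = 9/4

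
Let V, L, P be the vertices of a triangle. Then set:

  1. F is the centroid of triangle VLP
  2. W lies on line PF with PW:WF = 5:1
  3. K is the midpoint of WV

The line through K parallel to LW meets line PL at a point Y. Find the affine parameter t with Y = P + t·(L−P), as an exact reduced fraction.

t = 9/5

Set V = (0, 0), L = (1, 0), P = (0, 1); any affine frame gives the same invariant.
1. F is the centroid of triangle VLP ⇒ F = (1/3, 1/3)
2. W lies on line PF with PW:WF = 5:1 ⇒ W = (5/18, 4/9)
3. K is the midpoint of WV ⇒ K = (5/36, 2/9)
through K parallel to LW: direction (-13/18, 4/9); meets PL at Y = (9/5, -4/5)
Y = P + t·(L−P) with t = 9/5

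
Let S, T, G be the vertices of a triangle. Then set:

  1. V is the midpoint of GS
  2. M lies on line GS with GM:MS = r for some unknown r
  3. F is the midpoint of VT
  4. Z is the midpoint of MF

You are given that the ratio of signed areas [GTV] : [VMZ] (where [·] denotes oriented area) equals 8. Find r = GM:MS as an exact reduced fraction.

Assign S = (0, 0), T = (1, 0), G = (0, 1) — the answer is frame-independent, so this choice is without loss of generality.
1. V is the midpoint of GS ⇒ V = (0, 1/2)
2. With GM:MS = r, write λ = r/(r+1) so M = G + λ·(S−G); M is affine-linear in λ
3. F is the midpoint of VT ⇒ F = (1/2, 1/4)
4. Z is the midpoint of MF ⇒ Z is an affine combination of earlier points and hence also affine-linear in λ
Every point depending on M is an affine combination of M and λ-independent points, so each such coordinate is linear in λ; the λ² term in each signed area is a multiple of (S−G)×(S−G) = 0, so 2·[GTV] and 2·[VMZ] are each linear in λ. Evaluating at λ=0 and λ=1:
  2·[GTV] = -1/2,   2·[VMZ] = 1/4·λ − 1/8
So [GTV]:[VMZ] = (-1/2) / (1/4·λ − 1/8). Setting this equal to 8:
  -1/2 = 8·(1/4·λ − 1/8)  ⇒  λ = 1/4
Then r = λ/(1−λ) = (1/4)/(3/4) = 1/3. Check: with r = 1/3, M = (0, 3/4) and [GTV]:[VMZ] = 8 as required.

r = 1/3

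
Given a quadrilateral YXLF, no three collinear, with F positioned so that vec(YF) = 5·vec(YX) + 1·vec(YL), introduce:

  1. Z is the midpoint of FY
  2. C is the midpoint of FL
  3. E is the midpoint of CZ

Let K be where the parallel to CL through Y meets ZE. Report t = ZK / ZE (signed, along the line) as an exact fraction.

t = -2

Set Y = (0, 0), X = (1, 0), L = (0, 1), F = (5, 1); any affine frame gives the same invariant.
1. Z is the midpoint of FY ⇒ Z = (5/2, 1/2)
2. C is the midpoint of FL ⇒ C = (5/2, 1)
3. E is the midpoint of CZ ⇒ E = (5/2, 3/4)
through Y parallel to CL: direction (-5/2, 0); meets ZE at K = (5/2, 0)
K = Z + t·(E−Z) with t = -2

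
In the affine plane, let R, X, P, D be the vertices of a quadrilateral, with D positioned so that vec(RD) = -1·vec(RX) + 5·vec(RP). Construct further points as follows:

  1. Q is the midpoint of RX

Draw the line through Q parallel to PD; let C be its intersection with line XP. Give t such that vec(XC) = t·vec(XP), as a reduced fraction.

t = 2/3

Set R = (0, 0), X = (1, 0), P = (0, 1), D = (-1, 5); any affine frame gives the same invariant.
1. Q is the midpoint of RX ⇒ Q = (1/2, 0)
through Q parallel to PD: direction (-1, 4); meets XP at C = (1/3, 2/3)
C = X + t·(P−X) with t = 2/3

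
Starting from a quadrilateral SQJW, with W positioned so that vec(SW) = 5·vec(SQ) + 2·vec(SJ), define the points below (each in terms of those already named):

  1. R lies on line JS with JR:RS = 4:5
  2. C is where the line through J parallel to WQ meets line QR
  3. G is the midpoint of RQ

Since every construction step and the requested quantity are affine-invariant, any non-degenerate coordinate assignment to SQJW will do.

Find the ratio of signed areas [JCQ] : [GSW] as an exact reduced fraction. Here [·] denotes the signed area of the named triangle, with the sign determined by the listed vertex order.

Set S = (0, 0), Q = (1, 0), J = (0, 1), W = (5, 2); any affine frame gives the same invariant.
1. R lies on line JS with JR:RS = 4:5 ⇒ R = (0, 5/9)
2. C is where the line through J parallel to WQ meets line QR ⇒ C = (-8/19, 15/19)
3. G is the midpoint of RQ ⇒ G = (1/2, 5/18)
2·[JCQ] = 12/19, 2·[GSW] = 7/18
[JCQ]:[GSW] = 12/19:7/18 = 216/133

[JCQ]:[GSW] = 216/133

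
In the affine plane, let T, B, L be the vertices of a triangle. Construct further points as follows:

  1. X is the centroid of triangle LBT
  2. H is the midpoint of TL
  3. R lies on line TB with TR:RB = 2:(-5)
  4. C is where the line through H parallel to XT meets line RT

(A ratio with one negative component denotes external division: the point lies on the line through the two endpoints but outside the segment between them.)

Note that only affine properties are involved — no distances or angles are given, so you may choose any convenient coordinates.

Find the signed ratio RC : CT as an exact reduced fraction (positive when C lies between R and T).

RC:CT = 1/3

Assign T = (0, 0), B = (1, 0), L = (0, 1) — the answer is frame-independent, so this choice is without loss of generality.
1. X is the centroid of triangle LBT ⇒ X = (1/3, 1/3)
2. H is the midpoint of TL ⇒ H = (0, 1/2)
3. R lies on line TB with TR:RB = 2:(-5) ⇒ R = (-2/3, 0)
4. C is where the line through H parallel to XT meets line RT ⇒ C = (-1/2, 0)
C = R + t·(T−R) with t = 1/4, so RC:CT = t:(1−t) = 1/4:3/4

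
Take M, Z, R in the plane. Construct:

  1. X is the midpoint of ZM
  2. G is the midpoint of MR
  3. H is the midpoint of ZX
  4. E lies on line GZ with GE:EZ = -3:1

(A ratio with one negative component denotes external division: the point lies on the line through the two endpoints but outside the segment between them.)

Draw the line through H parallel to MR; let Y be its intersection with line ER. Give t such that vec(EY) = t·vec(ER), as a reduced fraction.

Set M = (0, 0), Z = (1, 0), R = (0, 1); any affine frame gives the same invariant.
1. X is the midpoint of ZM ⇒ X = (1/2, 0)
2. G is the midpoint of MR ⇒ G = (0, 1/2)
3. H is the midpoint of ZX ⇒ H = (3/4, 0)
4. E lies on line GZ with GE:EZ = -3:1 ⇒ E = (3/2, -1/4)
through H parallel to MR: direction (0, 1); meets ER at Y = (3/4, 3/8)
Y = E + t·(R−E) with t = 1/2

t = 1/2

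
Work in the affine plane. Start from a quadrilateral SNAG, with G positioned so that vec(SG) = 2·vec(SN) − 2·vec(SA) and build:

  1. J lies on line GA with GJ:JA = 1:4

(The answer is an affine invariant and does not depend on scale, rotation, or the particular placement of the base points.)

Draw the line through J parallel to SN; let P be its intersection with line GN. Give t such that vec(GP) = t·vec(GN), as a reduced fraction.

Set S = (0, 0), N = (1, 0), A = (0, 1), G = (2, -2); any affine frame gives the same invariant.
1. J lies on line GA with GJ:JA = 1:4 ⇒ J = (8/5, -7/5)
through J parallel to SN: direction (1, 0); meets GN at P = (17/10, -7/5)
P = G + t·(N−G) with t = 3/10

t = 3/10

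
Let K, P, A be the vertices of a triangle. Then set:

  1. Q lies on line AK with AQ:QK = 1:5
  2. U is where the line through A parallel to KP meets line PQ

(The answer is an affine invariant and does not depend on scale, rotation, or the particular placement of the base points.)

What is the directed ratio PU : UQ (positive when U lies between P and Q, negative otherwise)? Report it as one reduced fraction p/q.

PU:UQ = -6

Choose coordinates K = (0, 0), P = (1, 0), A = (0, 1).
1. Q lies on line AK with AQ:QK = 1:5 ⇒ Q = (0, 5/6)
2. U is where the line through A parallel to KP meets line PQ ⇒ U = (-1/5, 1)
U = P + t·(Q−P) with t = 6/5, so PU:UQ = t:(1−t) = 6/5:-1/5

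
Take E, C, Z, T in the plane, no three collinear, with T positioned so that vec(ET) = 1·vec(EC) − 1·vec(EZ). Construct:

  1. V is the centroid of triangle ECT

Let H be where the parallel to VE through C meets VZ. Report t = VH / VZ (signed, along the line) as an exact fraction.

t = 1/2

Assign E = (0, 0), C = (1, 0), Z = (0, 1), T = (1, -1) — the answer is frame-independent, so this choice is without loss of generality.
1. V is the centroid of triangle ECT ⇒ V = (2/3, -1/3)
through C parallel to VE: direction (-2/3, 1/3); meets VZ at H = (1/3, 1/3)
H = V + t·(Z−V) with t = 1/2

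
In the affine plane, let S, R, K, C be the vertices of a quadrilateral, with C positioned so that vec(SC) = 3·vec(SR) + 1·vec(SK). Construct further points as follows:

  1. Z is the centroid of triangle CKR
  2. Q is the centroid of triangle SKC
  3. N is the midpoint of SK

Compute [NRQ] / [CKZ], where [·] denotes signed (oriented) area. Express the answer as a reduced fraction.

Choose coordinates S = (0, 0), R = (1, 0), K = (0, 1), C = (3, 1).
1. Z is the centroid of triangle CKR ⇒ Z = (4/3, 2/3)
2. Q is the centroid of triangle SKC ⇒ Q = (1, 2/3)
3. N is the midpoint of SK ⇒ N = (0, 1/2)
2·[NRQ] = 2/3, 2·[CKZ] = 1
[NRQ]:[CKZ] = 2/3:1 = 2/3

[NRQ]:[CKZ] = 2/3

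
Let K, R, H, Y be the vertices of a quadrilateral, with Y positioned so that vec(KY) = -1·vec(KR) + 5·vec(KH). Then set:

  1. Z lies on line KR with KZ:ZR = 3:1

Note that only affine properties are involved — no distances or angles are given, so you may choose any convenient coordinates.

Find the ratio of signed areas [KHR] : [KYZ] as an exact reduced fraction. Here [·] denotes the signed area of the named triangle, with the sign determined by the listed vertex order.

Assign K = (0, 0), R = (1, 0), H = (0, 1), Y = (-1, 5) — the answer is frame-independent, so this choice is without loss of generality.
1. Z lies on line KR with KZ:ZR = 3:1 ⇒ Z = (3/4, 0)
2·[KHR] = -1, 2·[KYZ] = -15/4
[KHR]:[KYZ] = -1:-15/4 = 4/15

[KHR]:[KYZ] = 4/15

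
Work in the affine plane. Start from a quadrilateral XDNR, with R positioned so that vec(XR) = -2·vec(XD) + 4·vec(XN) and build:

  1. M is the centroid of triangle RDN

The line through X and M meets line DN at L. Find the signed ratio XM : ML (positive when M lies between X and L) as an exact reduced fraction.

Work in coordinates with X = (0, 0), D = (1, 0), N = (0, 1), R = (-2, 4).
1. M is the centroid of triangle RDN ⇒ M = (-1/3, 5/3)
line XM meets DN at L = (-1/4, 5/4)
M = X + t·(L−X) with t = 4/3, so XM:ML = 4/3:-1/3

XM:ML = -4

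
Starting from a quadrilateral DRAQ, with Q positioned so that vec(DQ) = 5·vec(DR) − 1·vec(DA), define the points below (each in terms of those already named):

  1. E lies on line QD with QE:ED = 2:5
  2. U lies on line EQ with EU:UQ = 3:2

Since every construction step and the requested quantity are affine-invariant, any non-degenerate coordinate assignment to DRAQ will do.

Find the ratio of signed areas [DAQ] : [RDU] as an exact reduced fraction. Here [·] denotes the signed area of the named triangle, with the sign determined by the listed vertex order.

Set D = (0, 0), R = (1, 0), A = (0, 1), Q = (5, -1); any affine frame gives the same invariant.
1. E lies on line QD with QE:ED = 2:5 ⇒ E = (25/7, -5/7)
2. U lies on line EQ with EU:UQ = 3:2 ⇒ U = (31/7, -31/35)
2·[DAQ] = -5, 2·[RDU] = 31/35
[DAQ]:[RDU] = -5:31/35 = -175/31

[DAQ]:[RDU] = -175/31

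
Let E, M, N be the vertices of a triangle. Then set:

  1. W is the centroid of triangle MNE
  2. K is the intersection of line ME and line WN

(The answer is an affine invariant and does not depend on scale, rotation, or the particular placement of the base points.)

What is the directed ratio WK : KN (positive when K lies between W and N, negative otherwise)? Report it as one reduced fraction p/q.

Choose coordinates E = (0, 0), M = (1, 0), N = (0, 1).
1. W is the centroid of triangle MNE ⇒ W = (1/3, 1/3)
2. K is the intersection of line ME and line WN ⇒ K = (1/2, 0)
K = W + t·(N−W) with t = -1/2, so WK:KN = t:(1−t) = -1/2:3/2

WK:KN = -1/3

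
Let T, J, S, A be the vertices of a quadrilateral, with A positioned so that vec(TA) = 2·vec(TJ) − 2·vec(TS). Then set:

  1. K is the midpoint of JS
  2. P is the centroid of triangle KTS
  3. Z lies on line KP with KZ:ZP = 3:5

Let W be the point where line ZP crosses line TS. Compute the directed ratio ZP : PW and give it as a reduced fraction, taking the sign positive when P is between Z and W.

ZP:PW = 5/4

Assign T = (0, 0), J = (1, 0), S = (0, 1), A = (2, -2) — the answer is frame-independent, so this choice is without loss of generality.
1. K is the midpoint of JS ⇒ K = (1/2, 1/2)
2. P is the centroid of triangle KTS ⇒ P = (1/6, 1/2)
3. Z lies on line KP with KZ:ZP = 3:5 ⇒ Z = (3/8, 1/2)
line ZP meets TS at W = (0, 1/2)
P = Z + t·(W−Z) with t = 5/9, so ZP:PW = 5/9:4/9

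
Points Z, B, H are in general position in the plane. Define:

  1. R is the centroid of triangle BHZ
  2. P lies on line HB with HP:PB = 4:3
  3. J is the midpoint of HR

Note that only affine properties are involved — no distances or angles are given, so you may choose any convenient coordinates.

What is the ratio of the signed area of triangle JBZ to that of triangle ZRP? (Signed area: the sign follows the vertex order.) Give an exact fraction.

Set Z = (0, 0), B = (1, 0), H = (0, 1); any affine frame gives the same invariant.
1. R is the centroid of triangle BHZ ⇒ R = (1/3, 1/3)
2. P lies on line HB with HP:PB = 4:3 ⇒ P = (4/7, 3/7)
3. J is the midpoint of HR ⇒ J = (1/6, 2/3)
2·[JBZ] = -2/3, 2·[ZRP] = -1/21
[JBZ]:[ZRP] = -2/3:-1/21 = 14

[JBZ]:[ZRP] = 14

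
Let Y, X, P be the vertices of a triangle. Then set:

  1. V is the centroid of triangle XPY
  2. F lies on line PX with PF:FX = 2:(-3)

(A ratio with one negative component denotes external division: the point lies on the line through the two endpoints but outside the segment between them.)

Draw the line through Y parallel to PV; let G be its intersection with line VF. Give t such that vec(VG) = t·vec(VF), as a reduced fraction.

t = 1/2

Assign Y = (0, 0), X = (1, 0), P = (0, 1) — the answer is frame-independent, so this choice is without loss of generality.
1. V is the centroid of triangle XPY ⇒ V = (1/3, 1/3)
2. F lies on line PX with PF:FX = 2:(-3) ⇒ F = (-2, 3)
through Y parallel to PV: direction (1/3, -2/3); meets VF at G = (-5/6, 5/3)
G = V + t·(F−V) with t = 1/2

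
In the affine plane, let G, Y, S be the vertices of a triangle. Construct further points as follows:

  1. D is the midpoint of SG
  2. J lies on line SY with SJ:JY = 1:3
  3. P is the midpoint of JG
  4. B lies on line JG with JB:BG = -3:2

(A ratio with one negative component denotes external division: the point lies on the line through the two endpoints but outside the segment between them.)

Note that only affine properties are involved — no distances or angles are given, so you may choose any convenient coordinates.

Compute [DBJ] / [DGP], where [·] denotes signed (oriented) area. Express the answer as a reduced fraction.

Set G = (0, 0), Y = (1, 0), S = (0, 1); any affine frame gives the same invariant.
1. D is the midpoint of SG ⇒ D = (0, 1/2)
2. J lies on line SY with SJ:JY = 1:3 ⇒ J = (1/4, 3/4)
3. P is the midpoint of JG ⇒ P = (1/8, 3/8)
4. B lies on line JG with JB:BG = -3:2 ⇒ B = (-1/2, -3/2)
2·[DBJ] = 3/8, 2·[DGP] = 1/16
[DBJ]:[DGP] = 3/8:1/16 = 6

[DBJ]:[DGP] = 6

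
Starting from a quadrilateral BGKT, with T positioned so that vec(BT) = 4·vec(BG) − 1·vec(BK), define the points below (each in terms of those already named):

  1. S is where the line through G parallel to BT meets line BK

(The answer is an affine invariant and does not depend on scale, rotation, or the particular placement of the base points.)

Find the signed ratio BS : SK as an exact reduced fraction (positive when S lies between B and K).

Work in coordinates with B = (0, 0), G = (1, 0), K = (0, 1), T = (4, -1).
1. S is where the line through G parallel to BT meets line BK ⇒ S = (0, 1/4)
S = B + t·(K−B) with t = 1/4, so BS:SK = t:(1−t) = 1/4:3/4

BS:SK = 1/3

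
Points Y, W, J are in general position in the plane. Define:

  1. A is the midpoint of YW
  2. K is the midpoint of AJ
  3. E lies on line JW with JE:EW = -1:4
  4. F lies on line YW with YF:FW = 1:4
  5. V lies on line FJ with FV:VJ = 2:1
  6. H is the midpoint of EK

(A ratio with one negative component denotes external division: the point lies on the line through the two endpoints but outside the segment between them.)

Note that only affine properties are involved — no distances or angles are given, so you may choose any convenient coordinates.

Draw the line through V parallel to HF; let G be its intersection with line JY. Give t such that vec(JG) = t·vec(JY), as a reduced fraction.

Set Y = (0, 0), W = (1, 0), J = (0, 1); any affine frame gives the same invariant.
1. A is the midpoint of YW ⇒ A = (1/2, 0)
2. K is the midpoint of AJ ⇒ K = (1/4, 1/2)
3. E lies on line JW with JE:EW = -1:4 ⇒ E = (-1/3, 4/3)
4. F lies on line YW with YF:FW = 1:4 ⇒ F = (1/5, 0)
5. V lies on line FJ with FV:VJ = 2:1 ⇒ V = (1/15, 2/3)
6. H is the midpoint of EK ⇒ H = (-1/24, 11/12)
through V parallel to HF: direction (29/120, -11/12); meets JY at G = (0, 80/87)
G = J + t·(Y−J) with t = 7/87

t = 7/87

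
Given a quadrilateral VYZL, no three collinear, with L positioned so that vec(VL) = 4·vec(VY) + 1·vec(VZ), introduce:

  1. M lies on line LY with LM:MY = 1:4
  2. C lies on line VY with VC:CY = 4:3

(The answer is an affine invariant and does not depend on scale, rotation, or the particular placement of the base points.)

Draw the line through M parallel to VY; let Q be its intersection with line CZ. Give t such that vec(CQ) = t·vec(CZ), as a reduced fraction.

t = 4/5

Set V = (0, 0), Y = (1, 0), Z = (0, 1), L = (4, 1); any affine frame gives the same invariant.
1. M lies on line LY with LM:MY = 1:4 ⇒ M = (17/5, 4/5)
2. C lies on line VY with VC:CY = 4:3 ⇒ C = (4/7, 0)
through M parallel to VY: direction (1, 0); meets CZ at Q = (4/35, 4/5)
Q = C + t·(Z−C) with t = 4/5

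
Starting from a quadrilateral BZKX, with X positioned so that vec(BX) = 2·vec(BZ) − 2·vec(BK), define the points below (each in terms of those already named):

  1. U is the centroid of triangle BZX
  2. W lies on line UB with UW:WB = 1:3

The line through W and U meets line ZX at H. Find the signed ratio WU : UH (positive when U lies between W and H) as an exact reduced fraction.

WU:UH = 1/2

Assign B = (0, 0), Z = (1, 0), K = (0, 1), X = (2, -2) — the answer is frame-independent, so this choice is without loss of generality.
1. U is the centroid of triangle BZX ⇒ U = (1, -2/3)
2. W lies on line UB with UW:WB = 1:3 ⇒ W = (3/4, -1/2)
line WU meets ZX at H = (3/2, -1)
U = W + t·(H−W) with t = 1/3, so WU:UH = 1/3:2/3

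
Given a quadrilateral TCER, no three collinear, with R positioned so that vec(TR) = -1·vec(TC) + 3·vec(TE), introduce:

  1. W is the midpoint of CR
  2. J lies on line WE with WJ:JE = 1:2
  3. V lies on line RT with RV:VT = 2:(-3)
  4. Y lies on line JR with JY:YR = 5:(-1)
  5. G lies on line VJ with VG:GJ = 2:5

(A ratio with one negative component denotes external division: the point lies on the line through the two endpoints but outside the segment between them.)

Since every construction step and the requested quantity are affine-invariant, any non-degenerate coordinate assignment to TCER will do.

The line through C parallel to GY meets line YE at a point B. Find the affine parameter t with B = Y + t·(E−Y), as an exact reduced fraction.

Set T = (0, 0), C = (1, 0), E = (0, 1), R = (-1, 3); any affine frame gives the same invariant.
1. W is the midpoint of CR ⇒ W = (0, 3/2)
2. J lies on line WE with WJ:JE = 1:2 ⇒ J = (0, 4/3)
3. V lies on line RT with RV:VT = 2:(-3) ⇒ V = (-3, 9)
4. Y lies on line JR with JY:YR = 5:(-1) ⇒ Y = (-5/4, 41/12)
5. G lies on line VJ with VG:GJ = 2:5 ⇒ G = (-15/7, 143/21)
through C parallel to GY: direction (25/28, -95/28); meets YE at B = (3/2, -19/10)
B = Y + t·(E−Y) with t = 11/5

t = 11/5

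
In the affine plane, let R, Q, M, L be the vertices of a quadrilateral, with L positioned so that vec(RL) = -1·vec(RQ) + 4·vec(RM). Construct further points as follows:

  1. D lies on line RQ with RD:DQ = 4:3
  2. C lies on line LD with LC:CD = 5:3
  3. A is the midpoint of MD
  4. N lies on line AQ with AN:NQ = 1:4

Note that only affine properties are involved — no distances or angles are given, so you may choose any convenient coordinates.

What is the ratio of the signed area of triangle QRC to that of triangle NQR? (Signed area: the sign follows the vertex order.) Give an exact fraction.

Choose coordinates R = (0, 0), Q = (1, 0), M = (0, 1), L = (-1, 4).
1. D lies on line RQ with RD:DQ = 4:3 ⇒ D = (4/7, 0)
2. C lies on line LD with LC:CD = 5:3 ⇒ C = (-1/56, 3/2)
3. A is the midpoint of MD ⇒ A = (2/7, 1/2)
4. N lies on line AQ with AN:NQ = 1:4 ⇒ N = (3/7, 2/5)
2·[QRC] = -3/2, 2·[NQR] = -2/5
[QRC]:[NQR] = -3/2:-2/5 = 15/4

[QRC]:[NQR] = 15/4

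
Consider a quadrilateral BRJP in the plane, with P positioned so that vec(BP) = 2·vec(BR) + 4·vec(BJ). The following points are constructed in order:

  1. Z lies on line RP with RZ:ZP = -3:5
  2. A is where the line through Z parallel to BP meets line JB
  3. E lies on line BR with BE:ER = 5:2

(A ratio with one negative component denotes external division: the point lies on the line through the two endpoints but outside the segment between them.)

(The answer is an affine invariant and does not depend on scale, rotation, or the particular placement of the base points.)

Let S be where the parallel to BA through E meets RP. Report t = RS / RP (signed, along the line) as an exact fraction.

Assign B = (0, 0), R = (1, 0), J = (0, 1), P = (2, 4) — the answer is frame-independent, so this choice is without loss of generality.
1. Z lies on line RP with RZ:ZP = -3:5 ⇒ Z = (-1/2, -6)
2. A is where the line through Z parallel to BP meets line JB ⇒ A = (0, -5)
3. E lies on line BR with BE:ER = 5:2 ⇒ E = (5/7, 0)
through E parallel to BA: direction (0, -5); meets RP at S = (5/7, -8/7)
S = R + t·(P−R) with t = -2/7

t = -2/7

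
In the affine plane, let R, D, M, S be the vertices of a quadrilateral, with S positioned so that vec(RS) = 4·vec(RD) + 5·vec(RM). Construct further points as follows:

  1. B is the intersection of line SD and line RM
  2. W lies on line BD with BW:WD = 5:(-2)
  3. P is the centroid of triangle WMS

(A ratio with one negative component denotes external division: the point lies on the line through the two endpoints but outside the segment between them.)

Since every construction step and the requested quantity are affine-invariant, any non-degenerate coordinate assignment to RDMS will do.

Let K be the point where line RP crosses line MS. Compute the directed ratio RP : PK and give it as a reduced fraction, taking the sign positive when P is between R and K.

RP:PK = 13/14

Assign R = (0, 0), D = (1, 0), M = (0, 1), S = (4, 5) — the answer is frame-independent, so this choice is without loss of generality.
1. B is the intersection of line SD and line RM ⇒ B = (0, -5/3)
2. W lies on line BD with BW:WD = 5:(-2) ⇒ W = (5/3, 10/9)
3. P is the centroid of triangle WMS ⇒ P = (17/9, 64/27)
line RP meets MS at K = (51/13, 64/13)
P = R + t·(K−R) with t = 13/27, so RP:PK = 13/27:14/27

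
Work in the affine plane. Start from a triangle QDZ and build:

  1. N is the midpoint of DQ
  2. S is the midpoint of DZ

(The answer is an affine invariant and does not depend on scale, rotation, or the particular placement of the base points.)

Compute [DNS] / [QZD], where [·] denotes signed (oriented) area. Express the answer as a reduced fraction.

Work in coordinates with Q = (0, 0), D = (1, 0), Z = (0, 1).
1. N is the midpoint of DQ ⇒ N = (1/2, 0)
2. S is the midpoint of DZ ⇒ S = (1/2, 1/2)
2·[DNS] = -1/4, 2·[QZD] = -1
[DNS]:[QZD] = -1/4:-1 = 1/4

[DNS]:[QZD] = 1/4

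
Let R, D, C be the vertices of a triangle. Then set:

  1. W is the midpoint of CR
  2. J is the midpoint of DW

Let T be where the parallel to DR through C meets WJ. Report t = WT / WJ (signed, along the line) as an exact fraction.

t = -2

Choose coordinates R = (0, 0), D = (1, 0), C = (0, 1).
1. W is the midpoint of CR ⇒ W = (0, 1/2)
2. J is the midpoint of DW ⇒ J = (1/2, 1/4)
through C parallel to DR: direction (-1, 0); meets WJ at T = (-1, 1)
T = W + t·(J−W) with t = -2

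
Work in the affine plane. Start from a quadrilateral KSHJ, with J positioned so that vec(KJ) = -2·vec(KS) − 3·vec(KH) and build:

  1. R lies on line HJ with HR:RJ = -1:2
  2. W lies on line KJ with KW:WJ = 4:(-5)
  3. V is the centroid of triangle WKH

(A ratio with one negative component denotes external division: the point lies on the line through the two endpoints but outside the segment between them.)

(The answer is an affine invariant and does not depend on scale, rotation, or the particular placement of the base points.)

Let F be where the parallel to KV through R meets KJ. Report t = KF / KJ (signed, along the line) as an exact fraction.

Work in coordinates with K = (0, 0), S = (1, 0), H = (0, 1), J = (-2, -3).
1. R lies on line HJ with HR:RJ = -1:2 ⇒ R = (2, 5)
2. W lies on line KJ with KW:WJ = 4:(-5) ⇒ W = (8, 12)
3. V is the centroid of triangle WKH ⇒ V = (8/3, 13/3)
through R parallel to KV: direction (8/3, 13/3); meets KJ at F = (-14, -21)
F = K + t·(J−K) with t = 7

t = 7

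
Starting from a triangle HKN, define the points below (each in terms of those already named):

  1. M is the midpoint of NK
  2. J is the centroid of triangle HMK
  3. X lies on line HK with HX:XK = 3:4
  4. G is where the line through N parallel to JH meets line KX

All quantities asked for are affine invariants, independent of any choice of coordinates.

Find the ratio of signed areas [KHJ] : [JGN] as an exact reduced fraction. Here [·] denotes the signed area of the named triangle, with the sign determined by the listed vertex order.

[KHJ]:[JGN] = 1/18

Work in coordinates with H = (0, 0), K = (1, 0), N = (0, 1).
1. M is the midpoint of NK ⇒ M = (1/2, 1/2)
2. J is the centroid of triangle HMK ⇒ J = (1/2, 1/6)
3. X lies on line HK with HX:XK = 3:4 ⇒ X = (3/7, 0)
4. G is where the line through N parallel to JH meets line KX ⇒ G = (-3, 0)
2·[KHJ] = -1/6, 2·[JGN] = -3
[KHJ]:[JGN] = -1/6:-3 = 1/18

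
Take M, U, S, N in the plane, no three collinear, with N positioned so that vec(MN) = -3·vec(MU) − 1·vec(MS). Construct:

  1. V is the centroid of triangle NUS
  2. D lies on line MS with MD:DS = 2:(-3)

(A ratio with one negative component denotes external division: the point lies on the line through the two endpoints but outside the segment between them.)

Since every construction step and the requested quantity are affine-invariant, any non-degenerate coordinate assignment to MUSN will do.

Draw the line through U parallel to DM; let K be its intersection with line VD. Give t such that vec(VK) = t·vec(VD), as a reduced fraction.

Set M = (0, 0), U = (1, 0), S = (0, 1), N = (-3, -1); any affine frame gives the same invariant.
1. V is the centroid of triangle NUS ⇒ V = (-2/3, 0)
2. D lies on line MS with MD:DS = 2:(-3) ⇒ D = (0, -2)
through U parallel to DM: direction (0, 2); meets VD at K = (1, -5)
K = V + t·(D−V) with t = 5/2

t = 5/2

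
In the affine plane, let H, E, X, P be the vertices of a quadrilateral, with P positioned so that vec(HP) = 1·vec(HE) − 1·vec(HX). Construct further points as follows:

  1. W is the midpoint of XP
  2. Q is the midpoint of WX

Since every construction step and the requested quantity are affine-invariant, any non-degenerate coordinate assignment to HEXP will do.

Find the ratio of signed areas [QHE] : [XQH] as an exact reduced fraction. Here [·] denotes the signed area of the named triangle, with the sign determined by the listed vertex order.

[QHE]:[XQH] = -2

Set H = (0, 0), E = (1, 0), X = (0, 1), P = (1, -1); any affine frame gives the same invariant.
1. W is the midpoint of XP ⇒ W = (1/2, 0)
2. Q is the midpoint of WX ⇒ Q = (1/4, 1/2)
2·[QHE] = 1/2, 2·[XQH] = -1/4
[QHE]:[XQH] = 1/2:-1/4 = -2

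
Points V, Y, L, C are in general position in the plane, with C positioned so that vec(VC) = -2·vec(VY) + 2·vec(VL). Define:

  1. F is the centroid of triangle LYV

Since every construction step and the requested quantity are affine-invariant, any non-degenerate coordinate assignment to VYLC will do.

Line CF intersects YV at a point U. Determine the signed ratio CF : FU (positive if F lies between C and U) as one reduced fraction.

Assign V = (0, 0), Y = (1, 0), L = (0, 1), C = (-2, 2) — the answer is frame-independent, so this choice is without loss of generality.
1. F is the centroid of triangle LYV ⇒ F = (1/3, 1/3)
line CF meets YV at U = (4/5, 0)
F = C + t·(U−C) with t = 5/6, so CF:FU = 5/6:1/6

CF:FU = 5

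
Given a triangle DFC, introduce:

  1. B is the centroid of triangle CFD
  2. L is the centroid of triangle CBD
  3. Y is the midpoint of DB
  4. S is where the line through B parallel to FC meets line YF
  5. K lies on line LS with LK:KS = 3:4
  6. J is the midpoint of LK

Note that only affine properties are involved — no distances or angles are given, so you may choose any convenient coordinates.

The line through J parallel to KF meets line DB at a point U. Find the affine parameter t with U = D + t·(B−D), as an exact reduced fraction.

Set D = (0, 0), F = (1, 0), C = (0, 1); any affine frame gives the same invariant.
1. B is the centroid of triangle CFD ⇒ B = (1/3, 1/3)
2. L is the centroid of triangle CBD ⇒ L = (1/9, 4/9)
3. Y is the midpoint of DB ⇒ Y = (1/6, 1/6)
4. S is where the line through B parallel to FC meets line YF ⇒ S = (7/12, 1/12)
5. K lies on line LS with LK:KS = 3:4 ⇒ K = (79/252, 73/252)
6. J is the midpoint of LK ⇒ J = (107/504, 185/504)
through J parallel to KF: direction (173/252, -73/252); meets DB at U = (79/246, 79/246)
U = D + t·(B−D) with t = 79/82

t = 79/82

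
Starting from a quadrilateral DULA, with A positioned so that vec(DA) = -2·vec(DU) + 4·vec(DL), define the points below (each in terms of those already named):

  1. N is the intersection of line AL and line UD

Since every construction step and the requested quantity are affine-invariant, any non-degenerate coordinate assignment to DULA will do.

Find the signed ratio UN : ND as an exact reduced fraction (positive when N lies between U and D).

UN:ND = 1/2

Set D = (0, 0), U = (1, 0), L = (0, 1), A = (-2, 4); any affine frame gives the same invariant.
1. N is the intersection of line AL and line UD ⇒ N = (2/3, 0)
N = U + t·(D−U) with t = 1/3, so UN:ND = t:(1−t) = 1/3:2/3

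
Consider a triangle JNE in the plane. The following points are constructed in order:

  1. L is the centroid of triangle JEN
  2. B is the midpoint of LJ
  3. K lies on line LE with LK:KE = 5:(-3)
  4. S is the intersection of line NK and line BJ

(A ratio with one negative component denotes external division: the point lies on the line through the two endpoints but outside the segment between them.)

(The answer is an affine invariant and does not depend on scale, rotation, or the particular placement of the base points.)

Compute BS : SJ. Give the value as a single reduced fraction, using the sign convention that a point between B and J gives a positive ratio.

Choose coordinates J = (0, 0), N = (1, 0), E = (0, 1).
1. L is the centroid of triangle JEN ⇒ L = (1/3, 1/3)
2. B is the midpoint of LJ ⇒ B = (1/6, 1/6)
3. K lies on line LE with LK:KE = 5:(-3) ⇒ K = (-1/2, 2)
4. S is the intersection of line NK and line BJ ⇒ S = (4/7, 4/7)
S = B + t·(J−B) with t = -17/7, so BS:SJ = t:(1−t) = -17/7:24/7

BS:SJ = -17/24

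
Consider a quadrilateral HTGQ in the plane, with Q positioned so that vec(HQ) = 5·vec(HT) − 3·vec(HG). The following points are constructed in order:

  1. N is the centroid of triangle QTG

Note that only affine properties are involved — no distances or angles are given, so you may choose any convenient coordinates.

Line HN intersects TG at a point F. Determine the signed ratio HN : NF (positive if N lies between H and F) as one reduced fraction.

Choose coordinates H = (0, 0), T = (1, 0), G = (0, 1), Q = (5, -3).
1. N is the centroid of triangle QTG ⇒ N = (2, -2/3)
line HN meets TG at F = (3/2, -1/2)
N = H + t·(F−H) with t = 4/3, so HN:NF = 4/3:-1/3

HN:NF = -4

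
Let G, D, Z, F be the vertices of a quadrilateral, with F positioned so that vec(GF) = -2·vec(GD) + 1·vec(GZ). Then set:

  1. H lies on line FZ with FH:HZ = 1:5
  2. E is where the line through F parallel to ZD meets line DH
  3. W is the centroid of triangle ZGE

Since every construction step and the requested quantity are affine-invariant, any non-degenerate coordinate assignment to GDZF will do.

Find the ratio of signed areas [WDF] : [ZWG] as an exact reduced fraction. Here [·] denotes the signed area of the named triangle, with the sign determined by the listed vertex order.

Choose coordinates G = (0, 0), D = (1, 0), Z = (0, 1), F = (-2, 1).
1. H lies on line FZ with FH:HZ = 1:5 ⇒ H = (-5/3, 1)
2. E is where the line through F parallel to ZD meets line DH ⇒ E = (-11/5, 6/5)
3. W is the centroid of triangle ZGE ⇒ W = (-11/15, 11/15)
2·[WDF] = -7/15, 2·[ZWG] = 11/15
[WDF]:[ZWG] = -7/15:11/15 = -7/11

[WDF]:[ZWG] = -7/11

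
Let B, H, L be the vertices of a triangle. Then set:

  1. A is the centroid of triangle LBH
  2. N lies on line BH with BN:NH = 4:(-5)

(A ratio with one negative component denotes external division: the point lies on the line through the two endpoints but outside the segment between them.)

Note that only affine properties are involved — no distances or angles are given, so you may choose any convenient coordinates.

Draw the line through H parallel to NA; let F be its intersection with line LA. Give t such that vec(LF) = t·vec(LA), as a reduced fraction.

t = 14/9

Set B = (0, 0), H = (1, 0), L = (0, 1); any affine frame gives the same invariant.
1. A is the centroid of triangle LBH ⇒ A = (1/3, 1/3)
2. N lies on line BH with BN:NH = 4:(-5) ⇒ N = (-4, 0)
through H parallel to NA: direction (13/3, 1/3); meets LA at F = (14/27, -1/27)
F = L + t·(A−L) with t = 14/9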